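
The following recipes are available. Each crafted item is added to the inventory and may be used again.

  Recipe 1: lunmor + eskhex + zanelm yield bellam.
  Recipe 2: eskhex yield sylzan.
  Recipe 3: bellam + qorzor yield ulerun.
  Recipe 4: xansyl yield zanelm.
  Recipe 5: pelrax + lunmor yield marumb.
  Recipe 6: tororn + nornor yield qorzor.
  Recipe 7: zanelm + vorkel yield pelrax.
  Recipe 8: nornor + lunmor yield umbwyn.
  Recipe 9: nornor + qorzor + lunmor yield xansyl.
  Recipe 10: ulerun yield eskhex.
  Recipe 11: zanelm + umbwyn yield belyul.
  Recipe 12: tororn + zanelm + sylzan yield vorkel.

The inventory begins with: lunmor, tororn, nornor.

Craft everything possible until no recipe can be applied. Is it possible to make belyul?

Yes

Using Recipe 8, nornor and lunmor make umbwyn.
Using Recipe 6, tororn and nornor make qorzor.
Using Recipe 9, nornor, qorzor, and lunmor make xansyl.
Using Recipe 4, xansyl makes zanelm.
Using Recipe 11, zanelm and umbwyn make belyul.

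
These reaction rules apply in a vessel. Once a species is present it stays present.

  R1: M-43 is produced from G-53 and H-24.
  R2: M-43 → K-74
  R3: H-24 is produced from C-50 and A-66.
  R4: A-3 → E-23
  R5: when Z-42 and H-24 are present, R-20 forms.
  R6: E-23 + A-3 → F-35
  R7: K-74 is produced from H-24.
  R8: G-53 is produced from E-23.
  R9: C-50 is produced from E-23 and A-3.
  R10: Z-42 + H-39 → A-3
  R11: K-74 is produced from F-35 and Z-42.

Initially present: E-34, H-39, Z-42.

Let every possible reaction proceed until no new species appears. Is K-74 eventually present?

Z-42 and H-39 present → A-3 forms (R10).
A-3 present → E-23 forms (R4).
E-23 and A-3 present → F-35 forms (R6).
F-35 and Z-42 present → K-74 forms (R11).

Yes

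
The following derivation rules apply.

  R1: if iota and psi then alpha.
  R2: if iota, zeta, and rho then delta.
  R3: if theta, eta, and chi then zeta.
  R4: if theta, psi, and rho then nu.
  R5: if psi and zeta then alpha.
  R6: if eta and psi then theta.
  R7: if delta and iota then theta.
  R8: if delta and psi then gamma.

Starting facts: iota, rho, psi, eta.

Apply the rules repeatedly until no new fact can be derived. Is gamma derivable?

gamma would need delta and psi (R8), but delta is never established.

No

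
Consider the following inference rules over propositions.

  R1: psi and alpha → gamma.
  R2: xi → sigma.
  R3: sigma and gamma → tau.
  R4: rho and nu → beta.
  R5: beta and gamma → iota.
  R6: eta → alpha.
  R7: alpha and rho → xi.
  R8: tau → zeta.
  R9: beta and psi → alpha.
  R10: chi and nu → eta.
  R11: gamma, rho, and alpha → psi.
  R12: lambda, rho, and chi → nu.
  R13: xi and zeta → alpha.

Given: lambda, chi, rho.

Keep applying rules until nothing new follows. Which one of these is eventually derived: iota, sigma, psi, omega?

sigma

From lambda, rho, and chi, R12 gives nu.
chi and nu hold, so eta follows (R10).
eta holds, so alpha follows (R6).
alpha and rho hold, so xi follows (R7).
From xi, R2 gives sigma.
iota would need beta and gamma (R5), but gamma is never established. psi would need gamma, rho, and alpha (R11), but gamma is never established. No rule produces omega, and it is not given.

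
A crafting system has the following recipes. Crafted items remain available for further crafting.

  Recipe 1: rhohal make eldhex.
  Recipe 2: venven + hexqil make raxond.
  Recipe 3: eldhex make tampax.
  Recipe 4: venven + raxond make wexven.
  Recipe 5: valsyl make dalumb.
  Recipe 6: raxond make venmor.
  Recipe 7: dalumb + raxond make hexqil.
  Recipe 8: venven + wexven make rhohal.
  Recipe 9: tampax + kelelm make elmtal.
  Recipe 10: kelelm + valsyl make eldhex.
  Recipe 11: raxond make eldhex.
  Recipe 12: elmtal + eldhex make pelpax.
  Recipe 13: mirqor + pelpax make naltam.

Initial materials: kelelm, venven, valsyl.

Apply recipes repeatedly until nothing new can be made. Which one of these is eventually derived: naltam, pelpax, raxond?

kelelm + valsyl → eldhex (Recipe 10).
Using Recipe 3, eldhex makes tampax.
Using Recipe 9, tampax and kelelm make elmtal.
Using Recipe 12, elmtal and eldhex make pelpax.
naltam would need mirqor and pelpax (Recipe 13), but mirqor is never obtained. raxond would need venven and hexqil (Recipe 2), but hexqil is never obtained.

pelpax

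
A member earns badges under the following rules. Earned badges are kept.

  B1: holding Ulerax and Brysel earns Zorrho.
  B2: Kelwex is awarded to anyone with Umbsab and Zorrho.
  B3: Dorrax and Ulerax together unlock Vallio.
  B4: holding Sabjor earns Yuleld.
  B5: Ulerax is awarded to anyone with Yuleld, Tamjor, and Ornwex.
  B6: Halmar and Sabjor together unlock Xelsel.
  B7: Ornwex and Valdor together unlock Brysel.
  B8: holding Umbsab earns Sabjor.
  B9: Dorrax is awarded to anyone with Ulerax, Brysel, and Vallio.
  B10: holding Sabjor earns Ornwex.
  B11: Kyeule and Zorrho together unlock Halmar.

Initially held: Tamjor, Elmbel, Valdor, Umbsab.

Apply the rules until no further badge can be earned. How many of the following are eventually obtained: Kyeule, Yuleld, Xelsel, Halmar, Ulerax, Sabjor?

3

With Umbsab, Sabjor is earned (B8).
With Sabjor, Yuleld is earned (B4).
With Sabjor, Ornwex is earned (B10).
With Yuleld, Tamjor, and Ornwex, Ulerax is earned (B5).
No rule produces Kyeule, and it is not given.
Yuleld: reached.
Xelsel would need Halmar and Sabjor (B6), but Halmar is never earned.
Halmar would need Kyeule and Zorrho (B11), but Kyeule is never earned.
Ulerax: reached.
Sabjor: reached.
Reached: Yuleld, Ulerax, and Sabjor — 3 of the 6.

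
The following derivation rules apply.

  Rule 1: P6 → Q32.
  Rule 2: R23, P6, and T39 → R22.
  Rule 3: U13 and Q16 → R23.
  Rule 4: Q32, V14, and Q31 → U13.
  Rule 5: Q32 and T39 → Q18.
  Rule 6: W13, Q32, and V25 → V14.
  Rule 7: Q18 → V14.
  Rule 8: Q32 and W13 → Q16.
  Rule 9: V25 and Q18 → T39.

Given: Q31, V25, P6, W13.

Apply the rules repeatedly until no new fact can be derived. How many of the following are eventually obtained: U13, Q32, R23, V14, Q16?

5

From P6, Rule 1 gives Q32.
From W13, Q32, and V25, Rule 6 gives V14.
From Q32 and W13, Rule 8 gives Q16.
Q32, V14, and Q31 hold, so U13 follows (Rule 4).
From U13 and Q16, Rule 3 gives R23.
U13: reached.
Q32: reached.
R23: reached.
V14: reached.
Q16: reached.
All 5 are reached.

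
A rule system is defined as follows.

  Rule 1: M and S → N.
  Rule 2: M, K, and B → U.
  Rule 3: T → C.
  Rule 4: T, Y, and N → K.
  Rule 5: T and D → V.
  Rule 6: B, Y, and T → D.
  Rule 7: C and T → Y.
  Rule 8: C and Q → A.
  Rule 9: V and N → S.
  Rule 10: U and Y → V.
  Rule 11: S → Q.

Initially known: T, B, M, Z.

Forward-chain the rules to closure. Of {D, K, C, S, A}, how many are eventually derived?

T holds, so C follows (Rule 3).
C and T hold, so Y follows (Rule 7).
B, Y, and T hold, so D follows (Rule 6).
D: reached.
K would need T, Y, and N (Rule 4), but N is never established.
C: reached.
S would need V and N (Rule 9), but N is never established.
A would need C and Q (Rule 8), but Q is never established.
Reached: D and C — 2 of the 5.

2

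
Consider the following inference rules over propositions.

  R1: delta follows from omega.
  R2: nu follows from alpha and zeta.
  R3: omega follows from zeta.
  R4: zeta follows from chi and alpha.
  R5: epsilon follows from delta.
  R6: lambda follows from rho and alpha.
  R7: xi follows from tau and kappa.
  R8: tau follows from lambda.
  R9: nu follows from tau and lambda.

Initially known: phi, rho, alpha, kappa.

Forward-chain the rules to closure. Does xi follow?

rho and alpha hold, so lambda follows (R6).
lambda holds, so tau follows (R8).
From tau and kappa, R7 gives xi.

Yes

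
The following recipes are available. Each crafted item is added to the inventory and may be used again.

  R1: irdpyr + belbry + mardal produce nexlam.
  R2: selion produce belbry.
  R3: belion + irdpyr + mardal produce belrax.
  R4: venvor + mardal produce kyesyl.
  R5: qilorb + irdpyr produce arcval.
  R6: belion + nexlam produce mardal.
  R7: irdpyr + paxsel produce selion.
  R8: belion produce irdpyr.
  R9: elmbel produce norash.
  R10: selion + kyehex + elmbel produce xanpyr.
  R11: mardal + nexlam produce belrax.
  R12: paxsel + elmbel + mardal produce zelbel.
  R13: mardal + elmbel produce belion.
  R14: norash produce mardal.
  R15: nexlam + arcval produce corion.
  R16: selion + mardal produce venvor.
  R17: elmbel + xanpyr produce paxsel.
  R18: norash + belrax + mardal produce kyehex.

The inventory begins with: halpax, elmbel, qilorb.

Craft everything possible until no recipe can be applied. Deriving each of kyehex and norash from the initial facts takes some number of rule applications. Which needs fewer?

norash: Using R9, elmbel makes norash. [1 rule application]
kyehex: elmbel → norash (R9). Using R14, norash makes mardal. Using R13, mardal and elmbel make belion. belion → irdpyr (R8). belion + irdpyr + mardal → belrax (R3). Using R18, norash, belrax, and mardal make kyehex. [6 rule applications]
norash needs fewer.

norash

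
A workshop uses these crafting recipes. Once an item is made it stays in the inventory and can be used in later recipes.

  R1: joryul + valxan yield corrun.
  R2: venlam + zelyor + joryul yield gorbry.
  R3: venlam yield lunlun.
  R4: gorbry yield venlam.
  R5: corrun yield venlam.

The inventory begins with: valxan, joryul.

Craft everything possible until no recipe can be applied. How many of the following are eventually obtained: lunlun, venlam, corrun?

Using R1, joryul and valxan make corrun.
corrun → venlam (R5).
venlam → lunlun (R3).
lunlun: reached.
venlam: reached.
corrun: reached.
All 3 are reached.

3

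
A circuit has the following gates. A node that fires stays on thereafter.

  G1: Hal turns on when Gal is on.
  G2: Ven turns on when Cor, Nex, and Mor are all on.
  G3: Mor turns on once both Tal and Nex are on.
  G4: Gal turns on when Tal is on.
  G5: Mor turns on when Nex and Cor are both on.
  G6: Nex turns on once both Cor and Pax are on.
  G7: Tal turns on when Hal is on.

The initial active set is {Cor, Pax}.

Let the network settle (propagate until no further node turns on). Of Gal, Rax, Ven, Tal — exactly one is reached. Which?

G6: Cor and Pax on → Nex on.
Nex and Cor are on, so Mor turns on (G5).
G2: Cor, Nex, and Mor on → Ven on.
Tal would need Hal (G7), but Hal never turns on. No rule produces Rax, and it is not given. Gal would need Tal (G4), but Tal never turns on.

Ven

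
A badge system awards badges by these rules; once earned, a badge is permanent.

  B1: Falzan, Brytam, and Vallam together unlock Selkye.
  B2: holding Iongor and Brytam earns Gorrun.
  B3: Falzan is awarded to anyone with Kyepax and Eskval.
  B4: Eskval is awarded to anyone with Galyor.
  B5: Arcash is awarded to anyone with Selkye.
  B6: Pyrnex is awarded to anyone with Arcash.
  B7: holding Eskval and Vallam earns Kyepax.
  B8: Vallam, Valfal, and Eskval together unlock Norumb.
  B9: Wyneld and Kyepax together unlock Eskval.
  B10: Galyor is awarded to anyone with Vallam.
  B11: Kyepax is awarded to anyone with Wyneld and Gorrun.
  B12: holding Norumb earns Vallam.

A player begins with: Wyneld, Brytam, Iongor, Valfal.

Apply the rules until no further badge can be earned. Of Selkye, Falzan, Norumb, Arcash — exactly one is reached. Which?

With Iongor and Brytam, Gorrun is earned (B2).
With Wyneld and Gorrun, Kyepax is earned (B11).
With Wyneld and Kyepax, Eskval is earned (B9).
With Kyepax and Eskval, Falzan is earned (B3).
Norumb would need Vallam, Valfal, and Eskval (B8), but Vallam is never earned. Selkye would need Falzan, Brytam, and Vallam (B1), but Vallam is never earned. Arcash would need Selkye (B5), but Selkye is never earned.

Falzan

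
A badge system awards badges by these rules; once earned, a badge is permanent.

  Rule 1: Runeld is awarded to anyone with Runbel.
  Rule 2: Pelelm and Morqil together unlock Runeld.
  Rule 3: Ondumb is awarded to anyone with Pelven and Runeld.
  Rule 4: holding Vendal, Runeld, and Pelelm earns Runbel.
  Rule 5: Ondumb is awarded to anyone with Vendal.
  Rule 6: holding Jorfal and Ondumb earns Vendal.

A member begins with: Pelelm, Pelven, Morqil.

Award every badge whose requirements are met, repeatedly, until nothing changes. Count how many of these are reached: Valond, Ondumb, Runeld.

With Pelelm and Morqil, Runeld is earned (Rule 2).
With Pelven and Runeld, Ondumb is earned (Rule 3).
No rule produces Valond, and it is not given.
Ondumb: reached.
Runeld: reached.
Reached: Ondumb and Runeld — 2 of the 3.

2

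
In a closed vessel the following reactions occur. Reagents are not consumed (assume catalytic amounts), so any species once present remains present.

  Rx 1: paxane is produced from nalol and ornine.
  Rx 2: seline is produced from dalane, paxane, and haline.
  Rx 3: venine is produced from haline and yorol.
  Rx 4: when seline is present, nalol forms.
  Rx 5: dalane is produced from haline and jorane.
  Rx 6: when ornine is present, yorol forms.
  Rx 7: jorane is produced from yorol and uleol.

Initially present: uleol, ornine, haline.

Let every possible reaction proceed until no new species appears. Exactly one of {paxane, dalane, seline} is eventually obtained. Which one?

dalane

ornine present → yorol forms (Rx 6).
yorol and uleol present → jorane forms (Rx 7).
haline and jorane present → dalane forms (Rx 5).
paxane would need nalol and ornine (Rx 1), but nalol never forms. seline would need dalane, paxane, and haline (Rx 2), but paxane never forms.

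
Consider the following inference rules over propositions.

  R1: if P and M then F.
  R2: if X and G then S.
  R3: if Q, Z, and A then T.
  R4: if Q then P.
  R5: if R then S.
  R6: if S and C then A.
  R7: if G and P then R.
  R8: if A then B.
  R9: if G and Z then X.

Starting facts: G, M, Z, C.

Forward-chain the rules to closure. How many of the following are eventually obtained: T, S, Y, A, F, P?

From G and Z, R9 gives X.
X and G hold, so S follows (R2).
From S and C, R6 gives A.
T would need Q, Z, and A (R3), but Q is never established.
S: reached.
No rule produces Y, and it is not given.
A: reached.
F would need P and M (R1), but P is never established.
P would need Q (R4), but Q is never established.
Reached: S and A — 2 of the 6.

2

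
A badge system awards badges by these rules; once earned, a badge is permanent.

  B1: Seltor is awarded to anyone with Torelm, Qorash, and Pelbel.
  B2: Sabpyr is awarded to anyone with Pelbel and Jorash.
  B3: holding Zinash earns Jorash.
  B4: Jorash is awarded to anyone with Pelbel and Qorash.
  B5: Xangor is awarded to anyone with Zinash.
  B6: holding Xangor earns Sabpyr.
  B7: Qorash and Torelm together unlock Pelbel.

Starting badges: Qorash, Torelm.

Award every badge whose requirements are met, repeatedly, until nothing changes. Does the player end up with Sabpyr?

Yes

With Qorash and Torelm, Pelbel is earned (B7).
With Pelbel and Qorash, Jorash is earned (B4).
With Pelbel and Jorash, Sabpyr is earned (B2).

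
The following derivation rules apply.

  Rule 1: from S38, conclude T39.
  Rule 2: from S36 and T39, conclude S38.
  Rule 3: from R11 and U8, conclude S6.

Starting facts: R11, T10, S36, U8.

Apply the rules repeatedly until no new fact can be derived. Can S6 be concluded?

R11 and U8 hold, so S6 follows (Rule 3).

Yes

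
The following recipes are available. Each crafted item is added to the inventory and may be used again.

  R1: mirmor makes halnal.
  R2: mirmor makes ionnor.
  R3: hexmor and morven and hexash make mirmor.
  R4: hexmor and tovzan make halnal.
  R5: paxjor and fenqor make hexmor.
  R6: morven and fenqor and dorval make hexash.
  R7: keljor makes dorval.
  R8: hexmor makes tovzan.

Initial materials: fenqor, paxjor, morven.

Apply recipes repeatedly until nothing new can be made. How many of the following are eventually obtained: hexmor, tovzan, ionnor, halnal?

Using R5, paxjor and fenqor make hexmor.
Using R8, hexmor makes tovzan.
Using R4, hexmor and tovzan make halnal.
hexmor: reached.
tovzan: reached.
ionnor would need mirmor (R2), but mirmor is never obtained.
halnal: reached.
Reached: hexmor, tovzan, and halnal — 3 of the 4.

3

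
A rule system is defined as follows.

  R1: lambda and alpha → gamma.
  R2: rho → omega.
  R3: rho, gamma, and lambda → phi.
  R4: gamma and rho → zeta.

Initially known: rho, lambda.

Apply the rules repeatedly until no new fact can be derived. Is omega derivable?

Yes

From rho, R2 gives omega.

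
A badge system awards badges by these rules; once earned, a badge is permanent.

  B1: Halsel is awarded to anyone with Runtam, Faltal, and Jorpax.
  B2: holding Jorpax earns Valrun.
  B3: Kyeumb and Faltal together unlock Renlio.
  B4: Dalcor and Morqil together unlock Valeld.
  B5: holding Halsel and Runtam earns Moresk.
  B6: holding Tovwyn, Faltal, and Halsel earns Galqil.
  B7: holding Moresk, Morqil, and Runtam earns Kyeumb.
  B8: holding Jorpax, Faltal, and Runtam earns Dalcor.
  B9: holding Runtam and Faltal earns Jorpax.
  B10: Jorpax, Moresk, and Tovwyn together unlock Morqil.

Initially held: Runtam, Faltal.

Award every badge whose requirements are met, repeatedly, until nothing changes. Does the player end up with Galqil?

Galqil would need Tovwyn, Faltal, and Halsel (B6), but Tovwyn is never earned.

No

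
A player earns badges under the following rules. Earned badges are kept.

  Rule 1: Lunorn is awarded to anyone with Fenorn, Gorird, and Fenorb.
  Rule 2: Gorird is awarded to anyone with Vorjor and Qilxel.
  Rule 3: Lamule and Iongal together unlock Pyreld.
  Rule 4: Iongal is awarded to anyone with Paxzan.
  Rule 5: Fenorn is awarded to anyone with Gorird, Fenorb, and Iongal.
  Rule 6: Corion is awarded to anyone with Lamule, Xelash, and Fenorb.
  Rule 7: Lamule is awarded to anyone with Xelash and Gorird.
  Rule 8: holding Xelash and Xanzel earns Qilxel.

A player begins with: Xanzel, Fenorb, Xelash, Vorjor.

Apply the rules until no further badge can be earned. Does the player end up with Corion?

With Xelash and Xanzel, Qilxel is earned (Rule 8).
With Vorjor and Qilxel, Gorird is earned (Rule 2).
With Xelash and Gorird, Lamule is earned (Rule 7).
With Lamule, Xelash, and Fenorb, Corion is earned (Rule 6).

Yes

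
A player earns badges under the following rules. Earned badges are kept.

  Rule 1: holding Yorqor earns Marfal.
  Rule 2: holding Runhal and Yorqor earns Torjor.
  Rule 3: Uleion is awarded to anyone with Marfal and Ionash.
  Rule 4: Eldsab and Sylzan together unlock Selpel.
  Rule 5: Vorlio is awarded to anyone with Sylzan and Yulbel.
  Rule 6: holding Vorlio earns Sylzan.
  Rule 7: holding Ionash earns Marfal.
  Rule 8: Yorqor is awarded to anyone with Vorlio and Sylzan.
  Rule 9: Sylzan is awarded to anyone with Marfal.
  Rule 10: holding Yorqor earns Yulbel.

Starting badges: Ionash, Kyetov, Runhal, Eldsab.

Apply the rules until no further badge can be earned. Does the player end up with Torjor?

No

Torjor would need Runhal and Yorqor (Rule 2), but Yorqor is never earned.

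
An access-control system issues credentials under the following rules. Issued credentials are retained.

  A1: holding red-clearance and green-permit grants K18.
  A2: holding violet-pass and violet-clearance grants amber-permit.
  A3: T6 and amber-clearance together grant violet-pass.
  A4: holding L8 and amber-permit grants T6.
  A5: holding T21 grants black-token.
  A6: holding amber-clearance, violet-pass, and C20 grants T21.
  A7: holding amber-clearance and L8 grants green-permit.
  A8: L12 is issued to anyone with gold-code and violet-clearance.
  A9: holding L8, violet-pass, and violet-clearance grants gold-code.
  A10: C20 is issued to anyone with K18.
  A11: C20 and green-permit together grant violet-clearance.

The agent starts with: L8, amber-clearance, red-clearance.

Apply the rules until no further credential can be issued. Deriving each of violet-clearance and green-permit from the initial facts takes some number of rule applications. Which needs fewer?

green-permit: Holding amber-clearance and L8 grants green-permit (A7). [1 rule application]
violet-clearance: Holding amber-clearance and L8 grants green-permit (A7). Holding red-clearance and green-permit grants K18 (A1). Holding K18 grants C20 (A10). Holding C20 and green-permit grants violet-clearance (A11). [4 rule applications]
green-permit needs fewer.

green-permit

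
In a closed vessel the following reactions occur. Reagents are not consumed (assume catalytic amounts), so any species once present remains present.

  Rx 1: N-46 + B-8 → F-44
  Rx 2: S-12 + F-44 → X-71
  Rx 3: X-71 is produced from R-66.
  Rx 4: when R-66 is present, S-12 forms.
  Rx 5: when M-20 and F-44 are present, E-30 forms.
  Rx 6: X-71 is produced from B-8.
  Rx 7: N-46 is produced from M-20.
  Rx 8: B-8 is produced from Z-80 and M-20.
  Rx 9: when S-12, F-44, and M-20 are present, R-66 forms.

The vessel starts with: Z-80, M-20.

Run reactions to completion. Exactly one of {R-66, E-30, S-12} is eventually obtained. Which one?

Z-80 and M-20 present → B-8 forms (Rx 8).
M-20 present → N-46 forms (Rx 7).
N-46 and B-8 present → F-44 forms (Rx 1).
M-20 and F-44 present → E-30 forms (Rx 5).
R-66 would need S-12, F-44, and M-20 (Rx 9), but S-12 never forms. S-12 would need R-66 (Rx 4), but R-66 never forms.

E-30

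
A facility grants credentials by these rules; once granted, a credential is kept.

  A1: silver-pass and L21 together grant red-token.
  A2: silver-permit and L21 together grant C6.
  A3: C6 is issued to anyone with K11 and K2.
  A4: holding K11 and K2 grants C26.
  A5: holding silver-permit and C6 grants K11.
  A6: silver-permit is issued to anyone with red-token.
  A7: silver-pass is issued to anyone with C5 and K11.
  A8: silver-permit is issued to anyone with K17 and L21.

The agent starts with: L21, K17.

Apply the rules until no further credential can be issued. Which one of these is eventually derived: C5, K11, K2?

K11

Holding K17 and L21 grants silver-permit (A8).
Holding silver-permit and L21 grants C6 (A2).
Holding silver-permit and C6 grants K11 (A5).
No rule produces C5, and it is not given. No rule produces K2, and it is not given.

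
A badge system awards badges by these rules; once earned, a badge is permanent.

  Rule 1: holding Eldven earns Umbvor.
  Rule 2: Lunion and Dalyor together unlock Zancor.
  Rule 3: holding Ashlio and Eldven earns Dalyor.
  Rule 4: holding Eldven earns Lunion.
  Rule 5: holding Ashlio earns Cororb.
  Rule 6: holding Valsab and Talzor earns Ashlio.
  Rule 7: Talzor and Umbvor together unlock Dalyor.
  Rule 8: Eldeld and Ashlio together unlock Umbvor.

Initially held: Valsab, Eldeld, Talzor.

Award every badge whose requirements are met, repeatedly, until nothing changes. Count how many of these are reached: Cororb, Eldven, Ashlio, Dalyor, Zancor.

With Valsab and Talzor, Ashlio is earned (Rule 6).
With Eldeld and Ashlio, Umbvor is earned (Rule 8).
With Ashlio, Cororb is earned (Rule 5).
With Talzor and Umbvor, Dalyor is earned (Rule 7).
Cororb: reached.
No rule produces Eldven, and it is not given.
Ashlio: reached.
Dalyor: reached.
Zancor would need Lunion and Dalyor (Rule 2), but Lunion is never earned.
Reached: Cororb, Ashlio, and Dalyor — 3 of the 5.

3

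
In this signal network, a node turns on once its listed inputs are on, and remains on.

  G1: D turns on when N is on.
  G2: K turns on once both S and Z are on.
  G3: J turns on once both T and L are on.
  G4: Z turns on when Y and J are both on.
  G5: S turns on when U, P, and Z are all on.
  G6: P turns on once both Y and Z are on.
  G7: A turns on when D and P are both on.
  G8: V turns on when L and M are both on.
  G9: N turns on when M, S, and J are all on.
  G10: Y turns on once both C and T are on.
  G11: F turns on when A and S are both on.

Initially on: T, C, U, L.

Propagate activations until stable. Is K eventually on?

G3: T and L on → J on.
G10: C and T on → Y on.
G4: Y and J on → Z on.
G6: Y and Z on → P on.
U, P, and Z are on, so S turns on (G5).
S and Z are on, so K turns on (G2).

Yes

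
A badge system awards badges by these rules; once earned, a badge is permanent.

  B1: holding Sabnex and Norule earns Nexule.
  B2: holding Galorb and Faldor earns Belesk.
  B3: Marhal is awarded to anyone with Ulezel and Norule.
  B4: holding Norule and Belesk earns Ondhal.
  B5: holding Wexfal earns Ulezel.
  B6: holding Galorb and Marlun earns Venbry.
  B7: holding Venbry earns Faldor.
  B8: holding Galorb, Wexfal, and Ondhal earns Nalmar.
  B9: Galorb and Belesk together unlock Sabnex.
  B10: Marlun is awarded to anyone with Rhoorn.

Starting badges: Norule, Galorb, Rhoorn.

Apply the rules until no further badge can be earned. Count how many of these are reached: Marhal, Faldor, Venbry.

2

With Rhoorn, Marlun is earned (B10).
With Galorb and Marlun, Venbry is earned (B6).
With Venbry, Faldor is earned (B7).
Marhal would need Ulezel and Norule (B3), but Ulezel is never earned.
Faldor: reached.
Venbry: reached.
Reached: Faldor and Venbry — 2 of the 3.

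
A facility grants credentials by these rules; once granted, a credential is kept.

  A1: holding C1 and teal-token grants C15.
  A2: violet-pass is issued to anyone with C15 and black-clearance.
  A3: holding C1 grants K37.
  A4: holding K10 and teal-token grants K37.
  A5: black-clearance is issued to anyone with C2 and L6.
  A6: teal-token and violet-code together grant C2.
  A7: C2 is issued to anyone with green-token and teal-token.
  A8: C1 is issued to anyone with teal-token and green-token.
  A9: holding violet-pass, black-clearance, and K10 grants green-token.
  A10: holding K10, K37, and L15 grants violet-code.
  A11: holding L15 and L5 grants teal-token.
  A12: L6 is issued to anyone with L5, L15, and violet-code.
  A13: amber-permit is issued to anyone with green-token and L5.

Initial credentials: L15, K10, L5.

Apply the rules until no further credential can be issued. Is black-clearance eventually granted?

Holding L15 and L5 grants teal-token (A11).
Holding K10 and teal-token grants K37 (A4).
Holding K10, K37, and L15 grants violet-code (A10).
Holding teal-token and violet-code grants C2 (A6).
Holding L5, L15, and violet-code grants L6 (A12).
Holding C2 and L6 grants black-clearance (A5).

Yes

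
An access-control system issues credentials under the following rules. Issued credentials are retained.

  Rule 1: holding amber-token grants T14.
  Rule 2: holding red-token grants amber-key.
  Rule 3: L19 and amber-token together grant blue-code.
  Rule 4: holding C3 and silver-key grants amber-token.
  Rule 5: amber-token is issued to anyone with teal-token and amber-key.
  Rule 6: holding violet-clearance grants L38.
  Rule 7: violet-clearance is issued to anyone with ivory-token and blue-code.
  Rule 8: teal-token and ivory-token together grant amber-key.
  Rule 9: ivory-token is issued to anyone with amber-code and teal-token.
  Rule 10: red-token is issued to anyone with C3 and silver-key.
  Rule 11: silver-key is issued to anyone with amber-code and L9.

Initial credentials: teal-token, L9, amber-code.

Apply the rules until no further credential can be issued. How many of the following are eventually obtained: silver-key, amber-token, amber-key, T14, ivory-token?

Holding amber-code and L9 grants silver-key (Rule 11).
Holding amber-code and teal-token grants ivory-token (Rule 9).
Holding teal-token and ivory-token grants amber-key (Rule 8).
Holding teal-token and amber-key grants amber-token (Rule 5).
Holding amber-token grants T14 (Rule 1).
silver-key: reached.
amber-token: reached.
amber-key: reached.
T14: reached.
ivory-token: reached.
All 5 are reached.

5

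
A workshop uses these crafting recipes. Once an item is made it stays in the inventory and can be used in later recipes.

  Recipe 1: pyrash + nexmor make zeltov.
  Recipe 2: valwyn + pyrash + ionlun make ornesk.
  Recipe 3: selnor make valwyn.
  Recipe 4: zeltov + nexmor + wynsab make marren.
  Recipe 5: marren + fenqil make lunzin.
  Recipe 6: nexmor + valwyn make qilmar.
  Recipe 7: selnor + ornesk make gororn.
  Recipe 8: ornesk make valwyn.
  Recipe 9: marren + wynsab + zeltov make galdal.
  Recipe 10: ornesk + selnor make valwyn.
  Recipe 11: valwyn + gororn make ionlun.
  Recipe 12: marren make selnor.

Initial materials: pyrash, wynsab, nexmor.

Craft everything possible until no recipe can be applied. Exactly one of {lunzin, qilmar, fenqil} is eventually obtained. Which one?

pyrash + nexmor → zeltov (Recipe 1).
Using Recipe 4, zeltov, nexmor, and wynsab make marren.
Using Recipe 12, marren makes selnor.
selnor → valwyn (Recipe 3).
nexmor + valwyn → qilmar (Recipe 6).
No rule produces fenqil, and it is not given. lunzin would need marren and fenqil (Recipe 5), but fenqil is never obtained.

qilmar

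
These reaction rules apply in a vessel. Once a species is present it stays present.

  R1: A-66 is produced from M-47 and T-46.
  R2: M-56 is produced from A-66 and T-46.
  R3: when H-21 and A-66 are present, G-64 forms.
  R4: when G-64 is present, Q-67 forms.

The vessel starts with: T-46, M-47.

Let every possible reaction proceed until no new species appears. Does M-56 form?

M-47 and T-46 present → A-66 forms (R1).
A-66 and T-46 present → M-56 forms (R2).

Yes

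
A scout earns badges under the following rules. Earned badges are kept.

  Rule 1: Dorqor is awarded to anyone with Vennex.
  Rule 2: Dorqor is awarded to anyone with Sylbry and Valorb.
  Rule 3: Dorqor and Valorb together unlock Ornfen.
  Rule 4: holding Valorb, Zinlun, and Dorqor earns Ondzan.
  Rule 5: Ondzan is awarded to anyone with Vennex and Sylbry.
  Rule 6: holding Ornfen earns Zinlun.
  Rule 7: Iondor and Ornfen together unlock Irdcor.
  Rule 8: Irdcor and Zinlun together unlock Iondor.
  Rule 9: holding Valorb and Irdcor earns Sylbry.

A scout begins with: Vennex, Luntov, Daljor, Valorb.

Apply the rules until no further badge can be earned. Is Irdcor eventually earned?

No

Irdcor would need Iondor and Ornfen (Rule 7), but Iondor is never earned.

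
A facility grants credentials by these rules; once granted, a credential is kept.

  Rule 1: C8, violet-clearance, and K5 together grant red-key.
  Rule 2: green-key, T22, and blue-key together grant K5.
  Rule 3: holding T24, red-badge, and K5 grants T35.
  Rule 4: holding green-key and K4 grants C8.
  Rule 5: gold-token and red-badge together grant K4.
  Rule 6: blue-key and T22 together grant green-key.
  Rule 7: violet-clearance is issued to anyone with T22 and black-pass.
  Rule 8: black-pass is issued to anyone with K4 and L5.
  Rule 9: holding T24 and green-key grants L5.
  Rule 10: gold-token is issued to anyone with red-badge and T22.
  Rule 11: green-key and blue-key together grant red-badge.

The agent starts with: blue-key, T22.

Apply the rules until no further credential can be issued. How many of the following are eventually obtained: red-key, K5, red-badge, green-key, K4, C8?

5

Holding blue-key and T22 grants green-key (Rule 6).
Holding green-key, T22, and blue-key grants K5 (Rule 2).
Holding green-key and blue-key grants red-badge (Rule 11).
Holding red-badge and T22 grants gold-token (Rule 10).
Holding gold-token and red-badge grants K4 (Rule 5).
Holding green-key and K4 grants C8 (Rule 4).
red-key would need C8, violet-clearance, and K5 (Rule 1), but violet-clearance is never granted.
K5: reached.
red-badge: reached.
green-key: reached.
K4: reached.
C8: reached.
Reached: K5, red-badge, green-key, K4, and C8 — 5 of the 6.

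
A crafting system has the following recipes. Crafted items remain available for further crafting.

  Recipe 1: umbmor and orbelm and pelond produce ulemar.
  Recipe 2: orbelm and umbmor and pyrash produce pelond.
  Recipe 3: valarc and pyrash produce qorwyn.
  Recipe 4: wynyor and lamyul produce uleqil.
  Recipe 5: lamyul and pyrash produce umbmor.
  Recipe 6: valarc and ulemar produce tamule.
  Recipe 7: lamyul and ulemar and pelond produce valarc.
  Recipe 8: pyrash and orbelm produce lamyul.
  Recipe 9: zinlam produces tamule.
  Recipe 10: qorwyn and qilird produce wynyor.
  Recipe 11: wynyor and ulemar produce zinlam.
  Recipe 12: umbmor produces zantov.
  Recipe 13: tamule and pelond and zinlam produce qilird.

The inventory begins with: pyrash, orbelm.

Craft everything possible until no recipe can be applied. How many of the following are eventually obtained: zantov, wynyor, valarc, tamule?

pyrash and orbelm → lamyul (Recipe 8).
Using Recipe 5, lamyul and pyrash make umbmor.
orbelm and umbmor and pyrash → pelond (Recipe 2).
Using Recipe 12, umbmor makes zantov.
Using Recipe 1, umbmor, orbelm, and pelond make ulemar.
Using Recipe 7, lamyul, ulemar, and pelond make valarc.
Using Recipe 6, valarc and ulemar make tamule.
zantov: reached.
wynyor would need qorwyn and qilird (Recipe 10), but qilird is never obtained.
valarc: reached.
tamule: reached.
Reached: zantov, valarc, and tamule — 3 of the 4.

3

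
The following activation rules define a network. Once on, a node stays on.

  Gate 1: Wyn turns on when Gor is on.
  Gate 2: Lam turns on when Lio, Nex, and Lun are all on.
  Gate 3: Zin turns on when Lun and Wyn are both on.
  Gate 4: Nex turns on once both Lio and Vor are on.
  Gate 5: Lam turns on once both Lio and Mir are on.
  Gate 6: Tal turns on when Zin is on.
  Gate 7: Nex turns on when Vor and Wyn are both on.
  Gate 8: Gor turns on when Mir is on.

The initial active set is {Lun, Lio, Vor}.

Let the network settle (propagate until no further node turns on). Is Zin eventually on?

No

Zin would need Lun and Wyn (Gate 3), but Wyn never turns on.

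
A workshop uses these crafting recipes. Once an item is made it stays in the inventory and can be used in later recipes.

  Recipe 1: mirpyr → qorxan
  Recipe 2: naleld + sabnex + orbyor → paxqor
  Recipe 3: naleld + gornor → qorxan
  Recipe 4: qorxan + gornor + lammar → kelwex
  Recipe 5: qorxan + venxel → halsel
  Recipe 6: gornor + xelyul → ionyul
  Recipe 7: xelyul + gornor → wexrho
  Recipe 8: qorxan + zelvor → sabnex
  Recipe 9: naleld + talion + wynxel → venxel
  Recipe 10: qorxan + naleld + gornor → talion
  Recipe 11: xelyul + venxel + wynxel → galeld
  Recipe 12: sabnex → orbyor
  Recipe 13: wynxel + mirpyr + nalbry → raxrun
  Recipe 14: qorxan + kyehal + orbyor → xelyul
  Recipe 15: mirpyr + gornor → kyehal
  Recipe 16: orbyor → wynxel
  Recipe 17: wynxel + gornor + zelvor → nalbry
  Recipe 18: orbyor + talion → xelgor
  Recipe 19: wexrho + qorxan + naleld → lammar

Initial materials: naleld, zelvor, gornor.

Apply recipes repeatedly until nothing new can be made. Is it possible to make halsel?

Using Recipe 3, naleld and gornor make qorxan.
qorxan + naleld + gornor → talion (Recipe 10).
Using Recipe 8, qorxan and zelvor make sabnex.
Using Recipe 12, sabnex makes orbyor.
orbyor → wynxel (Recipe 16).
naleld + talion + wynxel → venxel (Recipe 9).
qorxan + venxel → halsel (Recipe 5).

Yes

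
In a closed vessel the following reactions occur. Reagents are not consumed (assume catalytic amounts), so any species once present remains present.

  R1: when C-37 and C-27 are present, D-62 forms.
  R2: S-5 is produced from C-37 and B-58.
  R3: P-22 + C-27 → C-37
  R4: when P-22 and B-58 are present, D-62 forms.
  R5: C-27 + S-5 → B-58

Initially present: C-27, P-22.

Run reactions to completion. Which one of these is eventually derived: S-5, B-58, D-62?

P-22 and C-27 present → C-37 forms (R3).
C-37 and C-27 present → D-62 forms (R1).
S-5 would need C-37 and B-58 (R2), but B-58 never forms. B-58 would need C-27 and S-5 (R5), but S-5 never forms.

D-62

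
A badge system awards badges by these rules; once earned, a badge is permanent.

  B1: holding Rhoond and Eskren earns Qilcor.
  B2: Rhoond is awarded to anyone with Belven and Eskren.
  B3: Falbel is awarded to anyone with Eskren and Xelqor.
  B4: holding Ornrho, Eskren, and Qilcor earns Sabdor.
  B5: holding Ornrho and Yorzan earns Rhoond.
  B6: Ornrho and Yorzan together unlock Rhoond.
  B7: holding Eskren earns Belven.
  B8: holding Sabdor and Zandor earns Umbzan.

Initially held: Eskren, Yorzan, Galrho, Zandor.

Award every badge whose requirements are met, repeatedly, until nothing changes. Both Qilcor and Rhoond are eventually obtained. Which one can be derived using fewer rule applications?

Rhoond

Rhoond: With Eskren, Belven is earned (B7). With Belven and Eskren, Rhoond is earned (B2). [2 rule applications]
Qilcor: With Eskren, Belven is earned (B7). With Belven and Eskren, Rhoond is earned (B2). With Rhoond and Eskren, Qilcor is earned (B1). [3 rule applications]
Rhoond needs fewer.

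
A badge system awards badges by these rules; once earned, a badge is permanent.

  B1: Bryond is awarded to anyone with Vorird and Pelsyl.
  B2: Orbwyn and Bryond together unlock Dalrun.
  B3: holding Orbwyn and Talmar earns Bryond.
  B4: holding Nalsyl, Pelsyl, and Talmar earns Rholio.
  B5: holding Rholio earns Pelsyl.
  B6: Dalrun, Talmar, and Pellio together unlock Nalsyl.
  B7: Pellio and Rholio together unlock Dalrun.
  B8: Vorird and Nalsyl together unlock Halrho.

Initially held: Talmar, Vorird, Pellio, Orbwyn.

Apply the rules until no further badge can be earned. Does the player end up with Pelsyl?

Pelsyl would need Rholio (B5), but Rholio is never earned.

No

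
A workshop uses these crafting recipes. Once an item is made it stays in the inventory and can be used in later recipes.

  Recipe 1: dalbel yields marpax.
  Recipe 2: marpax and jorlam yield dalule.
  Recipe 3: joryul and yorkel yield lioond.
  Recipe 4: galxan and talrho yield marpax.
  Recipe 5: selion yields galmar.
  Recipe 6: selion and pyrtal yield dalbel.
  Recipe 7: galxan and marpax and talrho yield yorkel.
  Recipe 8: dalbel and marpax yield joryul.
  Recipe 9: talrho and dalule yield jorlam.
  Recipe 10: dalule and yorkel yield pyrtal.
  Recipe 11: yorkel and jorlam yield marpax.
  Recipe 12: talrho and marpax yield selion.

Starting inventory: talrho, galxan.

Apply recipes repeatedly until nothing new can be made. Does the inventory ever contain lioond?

lioond would need joryul and yorkel (Recipe 3), but joryul is never obtained.

No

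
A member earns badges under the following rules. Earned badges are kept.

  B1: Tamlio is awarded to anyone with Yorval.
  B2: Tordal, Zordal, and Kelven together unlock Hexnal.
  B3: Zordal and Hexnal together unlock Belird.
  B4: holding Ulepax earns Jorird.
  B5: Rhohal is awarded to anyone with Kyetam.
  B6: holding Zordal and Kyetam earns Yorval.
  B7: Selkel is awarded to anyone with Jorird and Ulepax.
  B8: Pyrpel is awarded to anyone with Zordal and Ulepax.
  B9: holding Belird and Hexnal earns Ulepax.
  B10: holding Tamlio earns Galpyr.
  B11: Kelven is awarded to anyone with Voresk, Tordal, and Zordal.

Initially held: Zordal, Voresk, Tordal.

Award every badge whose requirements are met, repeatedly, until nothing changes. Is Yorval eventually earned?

No

Yorval would need Zordal and Kyetam (B6), but Kyetam is never earned.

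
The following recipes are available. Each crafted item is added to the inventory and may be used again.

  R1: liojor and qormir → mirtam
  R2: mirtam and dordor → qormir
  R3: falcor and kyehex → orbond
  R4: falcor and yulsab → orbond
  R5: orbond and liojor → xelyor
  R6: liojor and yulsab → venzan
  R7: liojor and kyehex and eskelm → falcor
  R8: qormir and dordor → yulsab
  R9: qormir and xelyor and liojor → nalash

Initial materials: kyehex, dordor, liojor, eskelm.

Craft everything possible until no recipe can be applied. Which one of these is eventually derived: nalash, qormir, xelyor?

xelyor

Using R7, liojor, kyehex, and eskelm make falcor.
falcor and kyehex → orbond (R3).
Using R5, orbond and liojor make xelyor.
nalash would need qormir, xelyor, and liojor (R9), but qormir is never obtained. qormir would need mirtam and dordor (R2), but mirtam is never obtained.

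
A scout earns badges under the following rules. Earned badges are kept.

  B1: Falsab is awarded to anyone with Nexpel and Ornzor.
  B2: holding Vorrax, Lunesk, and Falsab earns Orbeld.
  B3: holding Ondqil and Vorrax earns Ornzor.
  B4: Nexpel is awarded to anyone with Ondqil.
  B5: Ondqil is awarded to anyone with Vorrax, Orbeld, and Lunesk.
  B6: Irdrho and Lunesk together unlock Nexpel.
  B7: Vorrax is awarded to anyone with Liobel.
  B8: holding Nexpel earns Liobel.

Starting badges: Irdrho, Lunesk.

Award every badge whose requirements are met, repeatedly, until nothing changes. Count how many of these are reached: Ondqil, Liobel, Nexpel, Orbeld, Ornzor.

2

With Irdrho and Lunesk, Nexpel is earned (B6).
With Nexpel, Liobel is earned (B8).
Ondqil would need Vorrax, Orbeld, and Lunesk (B5), but Orbeld is never earned.
Liobel: reached.
Nexpel: reached.
Orbeld would need Vorrax, Lunesk, and Falsab (B2), but Falsab is never earned.
Ornzor would need Ondqil and Vorrax (B3), but Ondqil is never earned.
Reached: Liobel and Nexpel — 2 of the 5.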